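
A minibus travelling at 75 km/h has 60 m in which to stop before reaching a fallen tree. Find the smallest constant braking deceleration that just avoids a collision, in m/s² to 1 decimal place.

75 km/h ÷ 3.6 = 20.8333 m/s.
v² = 2a·d ⇒ a = v²/(2d) = 20.8333² / (2 × 60.000) = 434.026 / 120.000 = 3.6169 m/s².

Required deceleration ≈ 3.6 m/s²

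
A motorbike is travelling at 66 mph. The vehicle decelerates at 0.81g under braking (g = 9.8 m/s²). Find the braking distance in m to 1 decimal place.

66 mph × 0.44704 = 29.5046 m/s.
a = 0.81 × 9.8 = 7.938 m/s².
Braking distance = v²/(2a) = 29.5046² / (2 × 7.938) = 870.521 / 15.876 = 54.833 m.

Braking distance ≈ 54.8 m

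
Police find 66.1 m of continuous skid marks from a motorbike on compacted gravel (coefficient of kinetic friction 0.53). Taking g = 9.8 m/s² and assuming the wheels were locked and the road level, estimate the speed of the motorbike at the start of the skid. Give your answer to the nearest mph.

Initial speed ≈ 59 mph

Deceleration a = μg = 0.53 × 9.8 = 5.194 m/s².
v = √(2a·d) = √(2 × 5.194 × 66.1) = √686.647 = 26.2040 m/s.
= 26.2040 ÷ 0.44704 = 58.617 mph.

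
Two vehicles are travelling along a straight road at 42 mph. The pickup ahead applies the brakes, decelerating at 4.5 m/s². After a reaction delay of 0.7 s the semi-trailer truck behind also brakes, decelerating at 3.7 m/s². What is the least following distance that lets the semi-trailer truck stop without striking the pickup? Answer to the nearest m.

Minimum gap ≈ 22 m

42 mph × 0.44704 = 18.7757 m/s.
Leader travels v²/(2a_L) = 352.527 / 9.000 = 39.170 m before stopping.
Follower covers v·t_r = 18.7757 × 0.7 = 13.143 m while reacting, then v²/(2a_F) = 352.527 / 7.400 = 47.639 m while braking, for a total of 13.143 + 47.639 = 60.782 m.
Since a_F ≤ a_L and the follower starts braking later, the follower is never slower than the leader, so the closest approach is when both have stopped.
Minimum gap = 60.782 − 39.170 = 21.612 m.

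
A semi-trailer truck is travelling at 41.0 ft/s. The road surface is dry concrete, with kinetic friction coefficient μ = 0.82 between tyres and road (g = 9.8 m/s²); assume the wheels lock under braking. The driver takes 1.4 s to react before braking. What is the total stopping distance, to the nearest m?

41 ft/s × 0.3048 = 12.4968 m/s.
a = μg = 0.82 × 9.8 = 8.036 m/s².
Reaction distance = v·t_r = 12.4968 × 1.4 = 17.496 m.
Braking distance = v²/(2a) = 12.4968² / (2 × 8.036) = 156.170 / 16.072 = 9.717 m.
Total = 17.496 + 9.717 = 27.213 m.

Total stopping distance ≈ 27 m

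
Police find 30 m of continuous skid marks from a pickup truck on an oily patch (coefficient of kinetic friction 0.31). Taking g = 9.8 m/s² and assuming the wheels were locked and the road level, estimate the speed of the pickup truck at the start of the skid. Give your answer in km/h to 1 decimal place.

Deceleration a = μg = 0.31 × 9.8 = 3.038 m/s².
v = √(2a·d) = √(2 × 3.038 × 30) = √182.280 = 13.5011 m/s.
= 13.5011 × 3.6 = 48.604 km/h.

Initial speed ≈ 48.6 km/h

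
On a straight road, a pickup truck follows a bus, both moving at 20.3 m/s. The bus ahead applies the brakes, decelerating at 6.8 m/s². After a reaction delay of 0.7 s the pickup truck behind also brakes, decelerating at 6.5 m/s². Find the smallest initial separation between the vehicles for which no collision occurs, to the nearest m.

Minimum gap ≈ 16 m

Leader travels v²/(2a_L) = 412.090 / 13.600 = 30.301 m before stopping.
Follower covers v·t_r = 20.3000 × 0.7 = 14.210 m while reacting, then v²/(2a_F) = 412.090 / 13.000 = 31.699 m while braking, for a total of 14.210 + 31.699 = 45.909 m.
Since a_F ≤ a_L and the follower starts braking later, the follower is never slower than the leader, so the closest approach is when both have stopped.
Minimum gap = 45.909 − 30.301 = 15.608 m.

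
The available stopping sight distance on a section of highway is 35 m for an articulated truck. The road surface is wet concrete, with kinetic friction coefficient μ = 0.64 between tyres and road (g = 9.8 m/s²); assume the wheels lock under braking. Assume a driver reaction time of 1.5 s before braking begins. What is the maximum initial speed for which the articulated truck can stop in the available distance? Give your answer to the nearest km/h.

Maximum speed ≈ 49 km/h

a = μg = 0.64 × 9.8 = 6.272 m/s².
Stopping distance: v·t_r + v²/(2a) = 35 with t_r = 1.5 s and a = 6.272 m/s².
So v² + 18.816 v − 439.04 = 0.
Positive root: v = −a·t_r + √((a·t_r)² + 2a·d) = −9.408 + √(88.510 + 439.04) = 13.5605 m/s.
13.5605 m/s × 3.6 = 48.818 km/h.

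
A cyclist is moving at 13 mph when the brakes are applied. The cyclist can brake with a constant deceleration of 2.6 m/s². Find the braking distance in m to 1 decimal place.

13 mph × 0.44704 = 5.8115 m/s.
Braking distance = v²/(2a) = 5.8115² / (2 × 2.600) = 33.774 / 5.200 = 6.495 m.

Braking distance ≈ 6.5 m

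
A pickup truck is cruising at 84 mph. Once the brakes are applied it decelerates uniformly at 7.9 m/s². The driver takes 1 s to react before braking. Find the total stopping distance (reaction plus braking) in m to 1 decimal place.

84 mph × 0.44704 = 37.5514 m/s.
Reaction distance = v·t_r = 37.5514 × 1 = 37.551 m.
Braking distance = v²/(2a) = 37.5514² / (2 × 7.900) = 1410.108 / 15.800 = 89.247 m.
Total = 37.551 + 89.247 = 126.798 m.

Total stopping distance ≈ 126.8 m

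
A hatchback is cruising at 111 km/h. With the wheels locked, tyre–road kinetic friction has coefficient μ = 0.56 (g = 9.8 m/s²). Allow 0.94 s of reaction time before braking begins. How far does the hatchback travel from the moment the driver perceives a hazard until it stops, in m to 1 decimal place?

Total stopping distance ≈ 115.6 m

111 km/h ÷ 3.6 = 30.8333 m/s.
a = μg = 0.56 × 9.8 = 5.488 m/s².
Reaction distance = v·t_r = 30.8333 × 0.94 = 28.983 m.
Braking distance = v²/(2a) = 30.8333² / (2 × 5.488) = 950.692 / 10.976 = 86.616 m.
Total = 28.983 + 86.616 = 115.599 m.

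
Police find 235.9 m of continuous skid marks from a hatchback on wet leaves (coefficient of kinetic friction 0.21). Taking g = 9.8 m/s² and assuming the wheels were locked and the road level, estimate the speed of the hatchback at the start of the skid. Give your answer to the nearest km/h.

Deceleration a = μg = 0.21 × 9.8 = 2.058 m/s².
v = √(2a·d) = √(2 × 2.058 × 235.9) = √970.964 = 31.1603 m/s.
= 31.1603 × 3.6 = 112.177 km/h.

Initial speed ≈ 112 km/h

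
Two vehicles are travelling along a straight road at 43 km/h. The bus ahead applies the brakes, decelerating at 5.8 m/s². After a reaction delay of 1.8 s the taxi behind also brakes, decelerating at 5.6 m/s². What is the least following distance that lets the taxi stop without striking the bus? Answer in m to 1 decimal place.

Minimum gap ≈ 21.9 m

43 km/h ÷ 3.6 = 11.9444 m/s.
Leader travels v²/(2a_L) = 142.669 / 11.600 = 12.299 m before stopping.
Follower covers v·t_r = 11.9444 × 1.8 = 21.500 m while reacting, then v²/(2a_F) = 142.669 / 11.200 = 12.738 m while braking, for a total of 21.500 + 12.738 = 34.238 m.
Since a_F ≤ a_L and the follower starts braking later, the follower is never slower than the leader, so the closest approach is when both have stopped.
Minimum gap = 34.238 − 12.299 = 21.939 m.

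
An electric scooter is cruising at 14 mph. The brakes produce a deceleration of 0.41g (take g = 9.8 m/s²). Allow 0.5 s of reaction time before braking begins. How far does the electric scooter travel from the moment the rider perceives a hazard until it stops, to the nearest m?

14 mph × 0.44704 = 6.2586 m/s.
a = 0.41 × 9.8 = 4.018 m/s².
Reaction distance = v·t_r = 6.2586 × 0.5 = 3.129 m.
Braking distance = v²/(2a) = 6.2586² / (2 × 4.018) = 39.170 / 8.036 = 4.874 m.
Total = 3.129 + 4.874 = 8.003 m.

Total stopping distance ≈ 8 m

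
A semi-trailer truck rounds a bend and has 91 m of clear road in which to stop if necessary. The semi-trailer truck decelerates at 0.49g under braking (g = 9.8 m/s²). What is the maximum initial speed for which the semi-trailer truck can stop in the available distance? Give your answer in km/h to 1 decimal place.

a = 0.49 × 9.8 = 4.802 m/s².
v²/(2a) = d ⇒ v = √(2 × 4.802 × 91) = √873.96 = 29.5628 m/s.
29.5628 m/s × 3.6 = 106.426 km/h.

Maximum speed ≈ 106.4 km/h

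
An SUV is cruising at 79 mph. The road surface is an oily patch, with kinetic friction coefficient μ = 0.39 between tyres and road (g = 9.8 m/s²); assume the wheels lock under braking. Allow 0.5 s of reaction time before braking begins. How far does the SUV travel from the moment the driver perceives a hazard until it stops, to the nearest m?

Total stopping distance ≈ 181 m

79 mph × 0.44704 = 35.3162 m/s.
a = μg = 0.39 × 9.8 = 3.822 m/s².
Reaction distance = v·t_r = 35.3162 × 0.5 = 17.658 m.
Braking distance = v²/(2a) = 35.3162² / (2 × 3.822) = 1247.234 / 7.644 = 163.165 m.
Total = 17.658 + 163.165 = 180.823 m.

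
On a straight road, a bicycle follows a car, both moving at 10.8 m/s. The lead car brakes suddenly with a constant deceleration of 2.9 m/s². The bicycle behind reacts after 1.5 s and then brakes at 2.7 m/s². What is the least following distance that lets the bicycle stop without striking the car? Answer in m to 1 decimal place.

Minimum gap ≈ 17.7 m

Leader travels v²/(2a_L) = 116.640 / 5.800 = 20.110 m before stopping.
Follower covers v·t_r = 10.8000 × 1.5 = 16.200 m while reacting, then v²/(2a_F) = 116.640 / 5.400 = 21.600 m while braking, for a total of 16.200 + 21.600 = 37.800 m.
Since a_F ≤ a_L and the follower starts braking later, the follower is never slower than the leader, so the closest approach is when both have stopped.
Minimum gap = 37.800 − 20.110 = 17.690 m.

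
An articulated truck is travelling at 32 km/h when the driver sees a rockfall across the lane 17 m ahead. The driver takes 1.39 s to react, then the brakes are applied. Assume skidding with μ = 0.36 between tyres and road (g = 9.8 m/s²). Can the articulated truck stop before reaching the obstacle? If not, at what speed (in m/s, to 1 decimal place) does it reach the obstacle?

32 km/h ÷ 3.6 = 8.8889 m/s.
a = μg = 0.36 × 9.8 = 3.528 m/s².
Reaction distance = 8.8889 × 1.39 = 12.356 m.
Braking distance needed to stop: v²/(2a) = 79.013 / 7.056 = 11.198 m, so total needed = 12.356 + 11.198 = 23.554 m > 17 m — it cannot stop.
Distance remaining when braking begins: 17 − 12.356 = 4.644 m.
v² = v₀² − 2a·d = 79.013 − 2 × 3.528 × 4.644 = 46.245 m²/s².
v = √46.245 = 6.800 m/s.

No — it strikes the obstacle at 6.8 m/s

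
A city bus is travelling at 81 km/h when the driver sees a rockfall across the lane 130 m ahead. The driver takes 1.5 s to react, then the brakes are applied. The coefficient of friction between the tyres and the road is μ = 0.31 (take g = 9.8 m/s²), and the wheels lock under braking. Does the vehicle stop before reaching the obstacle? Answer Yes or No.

81 km/h ÷ 3.6 = 22.5000 m/s.
a = μg = 0.31 × 9.8 = 3.038 m/s².
Reaction distance = 22.5000 × 1.5 = 33.750 m.
Braking distance = v²/(2a) = 506.250 / 6.076 = 83.320 m.
Total stopping distance = 33.750 + 83.320 = 117.070 m, vs 130 m available — it stops with 130 − 117.070 = 12.930 m to spare.

Yes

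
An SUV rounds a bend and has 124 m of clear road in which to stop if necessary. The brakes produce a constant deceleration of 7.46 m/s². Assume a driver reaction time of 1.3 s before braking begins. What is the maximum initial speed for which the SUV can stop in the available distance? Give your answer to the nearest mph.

Stopping distance: v·t_r + v²/(2a) = 124 with t_r = 1.3 s and a = 7.460 m/s².
So v² + 19.396 v − 1850.08 = 0.
Positive root: v = −a·t_r + √((a·t_r)² + 2a·d) = −9.698 + √(94.051 + 1850.08) = 34.3943 m/s.
34.3943 m/s ÷ 0.44704 = 76.938 mph.

Maximum speed ≈ 77 mph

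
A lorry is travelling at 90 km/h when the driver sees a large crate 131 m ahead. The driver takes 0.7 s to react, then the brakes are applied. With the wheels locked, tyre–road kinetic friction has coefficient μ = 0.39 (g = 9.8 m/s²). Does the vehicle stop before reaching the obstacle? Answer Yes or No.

Yes

90 km/h ÷ 3.6 = 25.0000 m/s.
a = μg = 0.39 × 9.8 = 3.822 m/s².
Reaction distance = 25.0000 × 0.7 = 17.500 m.
Braking distance = v²/(2a) = 625.000 / 7.644 = 81.763 m.
Total stopping distance = 17.500 + 81.763 = 99.263 m, vs 131 m available — it stops with 131 − 99.263 = 31.737 m to spare.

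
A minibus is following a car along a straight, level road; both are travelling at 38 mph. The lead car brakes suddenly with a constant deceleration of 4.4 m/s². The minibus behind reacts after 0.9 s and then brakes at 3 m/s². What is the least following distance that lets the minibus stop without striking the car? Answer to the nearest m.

Minimum gap ≈ 31 m

38 mph × 0.44704 = 16.9875 m/s.
Leader travels v²/(2a_L) = 288.575 / 8.800 = 32.793 m before stopping.
Follower covers v·t_r = 16.9875 × 0.9 = 15.289 m while reacting, then v²/(2a_F) = 288.575 / 6.000 = 48.096 m while braking, for a total of 15.289 + 48.096 = 63.385 m.
Since a_F ≤ a_L and the follower starts braking later, the follower is never slower than the leader, so the closest approach is when both have stopped.
Minimum gap = 63.385 − 32.793 = 30.592 m.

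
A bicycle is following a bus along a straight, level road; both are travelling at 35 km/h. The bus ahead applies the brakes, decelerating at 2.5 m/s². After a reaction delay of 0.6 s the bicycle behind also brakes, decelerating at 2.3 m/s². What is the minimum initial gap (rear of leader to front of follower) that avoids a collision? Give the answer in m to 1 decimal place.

Minimum gap ≈ 7.5 m

35 km/h ÷ 3.6 = 9.7222 m/s.
Leader travels v²/(2a_L) = 94.521 / 5.000 = 18.904 m before stopping.
Follower covers v·t_r = 9.7222 × 0.6 = 5.833 m while reacting, then v²/(2a_F) = 94.521 / 4.600 = 20.548 m while braking, for a total of 5.833 + 20.548 = 26.381 m.
Since a_F ≤ a_L and the follower starts braking later, the follower is never slower than the leader, so the closest approach is when both have stopped.
Minimum gap = 26.381 − 18.904 = 7.477 m.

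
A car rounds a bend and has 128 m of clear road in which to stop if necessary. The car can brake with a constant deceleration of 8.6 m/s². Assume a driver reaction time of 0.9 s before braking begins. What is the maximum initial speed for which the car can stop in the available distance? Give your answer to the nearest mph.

Maximum speed ≈ 89 mph

Stopping distance: v·t_r + v²/(2a) = 128 with t_r = 0.9 s and a = 8.600 m/s².
So v² + 15.480 v − 2201.60 = 0.
Positive root: v = −a·t_r + √((a·t_r)² + 2a·d) = −7.740 + √(59.908 + 2201.60) = 39.8153 m/s.
39.8153 m/s ÷ 0.44704 = 89.064 mph.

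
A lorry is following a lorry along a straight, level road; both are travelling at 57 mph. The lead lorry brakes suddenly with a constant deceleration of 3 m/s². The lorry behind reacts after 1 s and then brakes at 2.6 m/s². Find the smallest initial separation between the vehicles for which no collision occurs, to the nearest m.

Minimum gap ≈ 42 m

57 mph × 0.44704 = 25.4813 m/s.
Leader travels v²/(2a_L) = 649.297 / 6.000 = 108.216 m before stopping.
Follower covers v·t_r = 25.4813 × 1 = 25.481 m while reacting, then v²/(2a_F) = 649.297 / 5.200 = 124.865 m while braking, for a total of 25.481 + 124.865 = 150.346 m.
Since a_F ≤ a_L and the follower starts braking later, the follower is never slower than the leader, so the closest approach is when both have stopped.
Minimum gap = 150.346 − 108.216 = 42.130 m.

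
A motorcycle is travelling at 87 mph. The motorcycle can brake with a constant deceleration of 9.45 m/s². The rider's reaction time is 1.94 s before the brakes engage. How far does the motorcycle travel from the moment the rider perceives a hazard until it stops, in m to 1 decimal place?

Total stopping distance ≈ 155.5 m

87 mph × 0.44704 = 38.8925 m/s.
Reaction distance = v·t_r = 38.8925 × 1.94 = 75.451 m.
Braking distance = v²/(2a) = 38.8925² / (2 × 9.450) = 1512.627 / 18.900 = 80.033 m.
Total = 75.451 + 80.033 = 155.484 m.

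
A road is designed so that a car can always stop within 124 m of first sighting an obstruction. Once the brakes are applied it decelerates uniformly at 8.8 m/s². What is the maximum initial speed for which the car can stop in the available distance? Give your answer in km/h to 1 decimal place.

v²/(2a) = d ⇒ v = √(2 × 8.800 × 124) = √2182.40 = 46.7162 m/s.
46.7162 m/s × 3.6 = 168.178 km/h.

Maximum speed ≈ 168.2 km/h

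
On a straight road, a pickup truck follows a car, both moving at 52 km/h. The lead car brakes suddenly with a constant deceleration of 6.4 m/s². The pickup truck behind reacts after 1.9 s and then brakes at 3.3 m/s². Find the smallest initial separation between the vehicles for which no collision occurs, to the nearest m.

52 km/h ÷ 3.6 = 14.4444 m/s.
Leader travels v²/(2a_L) = 208.641 / 12.800 = 16.300 m before stopping.
Follower covers v·t_r = 14.4444 × 1.9 = 27.444 m while reacting, then v²/(2a_F) = 208.641 / 6.600 = 31.612 m while braking, for a total of 27.444 + 31.612 = 59.056 m.
Since a_F ≤ a_L and the follower starts braking later, the follower is never slower than the leader, so the closest approach is when both have stopped.
Minimum gap = 59.056 − 16.300 = 42.756 m.

Minimum gap ≈ 43 m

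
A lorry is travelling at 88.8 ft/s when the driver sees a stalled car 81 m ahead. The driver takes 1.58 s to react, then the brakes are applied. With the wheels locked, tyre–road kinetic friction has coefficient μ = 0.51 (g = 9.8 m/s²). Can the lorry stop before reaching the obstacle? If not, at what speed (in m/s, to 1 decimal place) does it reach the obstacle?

No — it strikes the obstacle at 18.7 m/s

88.8 ft/s × 0.3048 = 27.0662 m/s.
a = μg = 0.51 × 9.8 = 4.998 m/s².
Reaction distance = 27.0662 × 1.58 = 42.765 m.
Braking distance needed to stop: v²/(2a) = 732.579 / 9.996 = 73.287 m, so total needed = 42.765 + 73.287 = 116.052 m > 81 m — it cannot stop.
Distance remaining when braking begins: 81 − 42.765 = 38.235 m.
v² = v₀² − 2a·d = 732.579 − 2 × 4.998 × 38.235 = 350.382 m²/s².
v = √350.382 = 18.718 m/s.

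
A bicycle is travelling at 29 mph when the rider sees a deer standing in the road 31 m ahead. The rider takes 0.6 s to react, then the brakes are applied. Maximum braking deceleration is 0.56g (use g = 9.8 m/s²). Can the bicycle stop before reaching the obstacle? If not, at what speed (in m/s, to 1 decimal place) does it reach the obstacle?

29 mph × 0.44704 = 12.9642 m/s.
a = 0.56 × 9.8 = 5.488 m/s².
Reaction distance = 12.9642 × 0.6 = 7.779 m.
Braking distance = v²/(2a) = 168.070 / 10.976 = 15.312 m.
Total stopping distance = 7.779 + 15.312 = 23.091 m, vs 31 m available — it stops with 31 − 23.091 = 7.909 m to spare.

Yes — it stops about 7.9 m short of the obstacle, so it never reaches it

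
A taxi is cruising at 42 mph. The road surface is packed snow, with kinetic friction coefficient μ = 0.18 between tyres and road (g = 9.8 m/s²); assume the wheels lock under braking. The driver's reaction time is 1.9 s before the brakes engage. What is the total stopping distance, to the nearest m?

Total stopping distance ≈ 136 m

42 mph × 0.44704 = 18.7757 m/s.
a = μg = 0.18 × 9.8 = 1.764 m/s².
Reaction distance = v·t_r = 18.7757 × 1.9 = 35.674 m.
Braking distance = v²/(2a) = 18.7757² / (2 × 1.764) = 352.527 / 3.528 = 99.923 m.
Total = 35.674 + 99.923 = 135.597 m.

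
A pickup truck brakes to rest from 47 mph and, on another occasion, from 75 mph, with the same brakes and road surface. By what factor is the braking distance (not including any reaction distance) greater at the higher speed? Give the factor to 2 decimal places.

Braking distance d = v²/(2a), so with a fixed, d ∝ v².
Factor = (75/47)² = 1.5957² = 2.5463.

Factor ≈ 2.55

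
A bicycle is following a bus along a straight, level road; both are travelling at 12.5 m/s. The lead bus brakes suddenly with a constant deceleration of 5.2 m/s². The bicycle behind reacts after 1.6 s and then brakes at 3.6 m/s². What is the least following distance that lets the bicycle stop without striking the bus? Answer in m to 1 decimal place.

Leader travels v²/(2a_L) = 156.250 / 10.400 = 15.024 m before stopping.
Follower covers v·t_r = 12.5000 × 1.6 = 20.000 m while reacting, then v²/(2a_F) = 156.250 / 7.200 = 21.701 m while braking, for a total of 20.000 + 21.701 = 41.701 m.
Since a_F ≤ a_L and the follower starts braking later, the follower is never slower than the leader, so the closest approach is when both have stopped.
Minimum gap = 41.701 − 15.024 = 26.677 m.

Minimum gap ≈ 26.7 m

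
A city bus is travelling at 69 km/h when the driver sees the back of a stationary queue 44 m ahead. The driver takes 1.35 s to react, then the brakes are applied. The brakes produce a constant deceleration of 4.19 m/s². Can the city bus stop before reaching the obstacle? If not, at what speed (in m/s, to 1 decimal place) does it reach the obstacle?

No — it strikes the obstacle at 14.7 m/s

69 km/h ÷ 3.6 = 19.1667 m/s.
Reaction distance = 19.1667 × 1.35 = 25.875 m.
Braking distance needed to stop: v²/(2a) = 367.362 / 8.380 = 43.838 m, so total needed = 25.875 + 43.838 = 69.713 m > 44 m — it cannot stop.
Distance remaining when braking begins: 44 − 25.875 = 18.125 m.
v² = v₀² − 2a·d = 367.362 − 2 × 4.190 × 18.125 = 215.475 m²/s².
v = √215.475 = 14.679 m/s.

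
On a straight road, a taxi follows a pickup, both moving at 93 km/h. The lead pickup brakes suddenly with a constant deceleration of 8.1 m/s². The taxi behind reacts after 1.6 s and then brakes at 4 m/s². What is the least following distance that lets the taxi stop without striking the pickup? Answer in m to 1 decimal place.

93 km/h ÷ 3.6 = 25.8333 m/s.
Leader travels v²/(2a_L) = 667.359 / 16.200 = 41.195 m before stopping.
Follower covers v·t_r = 25.8333 × 1.6 = 41.333 m while reacting, then v²/(2a_F) = 667.359 / 8.000 = 83.420 m while braking, for a total of 41.333 + 83.420 = 124.753 m.
Since a_F ≤ a_L and the follower starts braking later, the follower is never slower than the leader, so the closest approach is when both have stopped.
Minimum gap = 124.753 − 41.195 = 83.558 m.

Minimum gap ≈ 83.6 m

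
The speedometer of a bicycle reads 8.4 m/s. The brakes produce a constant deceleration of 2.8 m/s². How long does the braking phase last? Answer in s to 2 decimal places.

Braking time ≈ 3.00 s

Braking time = v/a = 8.4000 / 2.800 = 3.000 s.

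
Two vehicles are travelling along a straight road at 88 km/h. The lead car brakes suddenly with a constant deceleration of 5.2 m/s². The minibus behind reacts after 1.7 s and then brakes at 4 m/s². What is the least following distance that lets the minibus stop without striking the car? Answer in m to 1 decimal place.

Minimum gap ≈ 58.8 m

88 km/h ÷ 3.6 = 24.4444 m/s.
Leader travels v²/(2a_L) = 597.529 / 10.400 = 57.455 m before stopping.
Follower covers v·t_r = 24.4444 × 1.7 = 41.555 m while reacting, then v²/(2a_F) = 597.529 / 8.000 = 74.691 m while braking, for a total of 41.555 + 74.691 = 116.246 m.
Since a_F ≤ a_L and the follower starts braking later, the follower is never slower than the leader, so the closest approach is when both have stopped.
Minimum gap = 116.246 − 57.455 = 58.791 m.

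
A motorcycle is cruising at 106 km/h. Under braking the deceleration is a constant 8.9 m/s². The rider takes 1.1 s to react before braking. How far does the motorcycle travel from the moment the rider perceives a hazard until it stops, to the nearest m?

106 km/h ÷ 3.6 = 29.4444 m/s.
Reaction distance = v·t_r = 29.4444 × 1.1 = 32.389 m.
Braking distance = v²/(2a) = 29.4444² / (2 × 8.900) = 866.973 / 17.800 = 48.706 m.
Total = 32.389 + 48.706 = 81.095 m.

Total stopping distance ≈ 81 m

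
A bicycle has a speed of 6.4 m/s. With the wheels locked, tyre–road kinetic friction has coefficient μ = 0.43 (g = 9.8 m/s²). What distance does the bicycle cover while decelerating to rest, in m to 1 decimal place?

Braking distance ≈ 4.9 m

a = μg = 0.43 × 9.8 = 4.214 m/s².
Braking distance = v²/(2a) = 6.4000² / (2 × 4.214) = 40.960 / 8.428 = 4.860 m.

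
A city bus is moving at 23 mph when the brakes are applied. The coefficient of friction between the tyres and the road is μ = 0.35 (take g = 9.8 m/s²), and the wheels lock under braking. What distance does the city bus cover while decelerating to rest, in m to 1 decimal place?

23 mph × 0.44704 = 10.2819 m/s.
a = μg = 0.35 × 9.8 = 3.430 m/s².
Braking distance = v²/(2a) = 10.2819² / (2 × 3.430) = 105.717 / 6.860 = 15.411 m.

Braking distance ≈ 15.4 m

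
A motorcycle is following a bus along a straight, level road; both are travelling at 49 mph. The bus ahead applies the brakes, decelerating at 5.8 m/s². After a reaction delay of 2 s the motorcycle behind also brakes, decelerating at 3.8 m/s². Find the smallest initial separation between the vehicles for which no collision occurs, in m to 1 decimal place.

49 mph × 0.44704 = 21.9050 m/s.
Leader travels v²/(2a_L) = 479.829 / 11.600 = 41.365 m before stopping.
Follower covers v·t_r = 21.9050 × 2 = 43.810 m while reacting, then v²/(2a_F) = 479.829 / 7.600 = 63.135 m while braking, for a total of 43.810 + 63.135 = 106.945 m.
Since a_F ≤ a_L and the follower starts braking later, the follower is never slower than the leader, so the closest approach is when both have stopped.
Minimum gap = 106.945 − 41.365 = 65.580 m.

Minimum gap ≈ 65.6 m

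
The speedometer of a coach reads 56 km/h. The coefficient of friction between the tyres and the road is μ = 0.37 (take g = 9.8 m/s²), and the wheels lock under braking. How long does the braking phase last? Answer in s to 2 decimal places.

Braking time ≈ 4.29 s

56 km/h ÷ 3.6 = 15.5556 m/s.
a = μg = 0.37 × 9.8 = 3.626 m/s².
Braking time = v/a = 15.5556 / 3.626 = 4.290 s.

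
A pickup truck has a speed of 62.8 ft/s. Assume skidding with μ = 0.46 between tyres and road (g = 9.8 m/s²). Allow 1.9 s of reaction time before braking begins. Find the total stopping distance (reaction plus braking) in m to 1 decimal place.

62.8 ft/s × 0.3048 = 19.1414 m/s.
a = μg = 0.46 × 9.8 = 4.508 m/s².
Reaction distance = v·t_r = 19.1414 × 1.9 = 36.369 m.
Braking distance = v²/(2a) = 19.1414² / (2 × 4.508) = 366.393 / 9.016 = 40.638 m.
Total = 36.369 + 40.638 = 77.007 m.

Total stopping distance ≈ 77.0 m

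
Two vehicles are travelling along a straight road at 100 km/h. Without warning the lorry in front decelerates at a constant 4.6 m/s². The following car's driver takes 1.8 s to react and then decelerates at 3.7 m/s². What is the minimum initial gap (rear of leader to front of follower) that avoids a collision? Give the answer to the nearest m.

Minimum gap ≈ 70 m

100 km/h ÷ 3.6 = 27.7778 m/s.
Leader travels v²/(2a_L) = 771.606 / 9.200 = 83.870 m before stopping.
Follower covers v·t_r = 27.7778 × 1.8 = 50.000 m while reacting, then v²/(2a_F) = 771.606 / 7.400 = 104.271 m while braking, for a total of 50.000 + 104.271 = 154.271 m.
Since a_F ≤ a_L and the follower starts braking later, the follower is never slower than the leader, so the closest approach is when both have stopped.
Minimum gap = 154.271 − 83.870 = 70.401 m.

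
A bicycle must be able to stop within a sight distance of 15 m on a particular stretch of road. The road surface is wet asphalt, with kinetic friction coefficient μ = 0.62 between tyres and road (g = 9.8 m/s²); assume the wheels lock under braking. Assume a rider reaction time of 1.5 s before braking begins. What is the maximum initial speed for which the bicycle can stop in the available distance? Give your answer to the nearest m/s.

Maximum speed ≈ 7 m/s

a = μg = 0.62 × 9.8 = 6.076 m/s².
Stopping distance: v·t_r + v²/(2a) = 15 with t_r = 1.5 s and a = 6.076 m/s².
So v² + 18.228 v − 182.28 = 0.
Positive root: v = −a·t_r + √((a·t_r)² + 2a·d) = −9.114 + √(83.065 + 182.28) = 7.1754 m/s.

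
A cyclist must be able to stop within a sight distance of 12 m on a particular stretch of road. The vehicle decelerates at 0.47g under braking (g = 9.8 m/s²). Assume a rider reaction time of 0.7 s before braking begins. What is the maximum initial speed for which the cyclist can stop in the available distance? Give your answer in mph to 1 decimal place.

Maximum speed ≈ 17.4 mph

a = 0.47 × 9.8 = 4.606 m/s².
Stopping distance: v·t_r + v²/(2a) = 12 with t_r = 0.7 s and a = 4.606 m/s².
So v² + 6.448 v − 110.54 = 0.
Positive root: v = −a·t_r + √((a·t_r)² + 2a·d) = −3.224 + √(10.394 + 110.54) = 7.7730 m/s.
7.7730 m/s ÷ 0.44704 = 17.388 mph.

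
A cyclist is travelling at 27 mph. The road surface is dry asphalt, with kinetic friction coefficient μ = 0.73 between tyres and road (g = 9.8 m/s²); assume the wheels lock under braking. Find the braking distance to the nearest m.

27 mph × 0.44704 = 12.0701 m/s.
a = μg = 0.73 × 9.8 = 7.154 m/s².
Braking distance = v²/(2a) = 12.0701² / (2 × 7.154) = 145.687 / 14.308 = 10.182 m.

Braking distance ≈ 10 m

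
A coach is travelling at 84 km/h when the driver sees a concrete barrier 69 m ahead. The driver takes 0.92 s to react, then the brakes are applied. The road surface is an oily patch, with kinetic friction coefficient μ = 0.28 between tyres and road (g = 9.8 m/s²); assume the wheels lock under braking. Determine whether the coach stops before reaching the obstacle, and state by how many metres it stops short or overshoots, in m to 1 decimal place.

No — it overshoots by 51.7 m

84 km/h ÷ 3.6 = 23.3333 m/s.
a = μg = 0.28 × 9.8 = 2.744 m/s².
Reaction distance = 23.3333 × 0.92 = 21.467 m.
Braking distance = v²/(2a) = 544.443 / 5.488 = 99.206 m.
Total stopping distance = 21.467 + 99.206 = 120.673 m, vs 69 m available — it cannot stop in time and overshoots by 120.673 − 69 = 51.673 m.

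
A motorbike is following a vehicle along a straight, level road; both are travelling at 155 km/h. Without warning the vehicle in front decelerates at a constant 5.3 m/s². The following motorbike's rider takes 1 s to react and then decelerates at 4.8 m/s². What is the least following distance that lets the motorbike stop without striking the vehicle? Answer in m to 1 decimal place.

155 km/h ÷ 3.6 = 43.0556 m/s.
Leader travels v²/(2a_L) = 1853.785 / 10.600 = 174.885 m before stopping.
Follower covers v·t_r = 43.0556 × 1 = 43.056 m while reacting, then v²/(2a_F) = 1853.785 / 9.600 = 193.103 m while braking, for a total of 43.056 + 193.103 = 236.159 m.
Since a_F ≤ a_L and the follower starts braking later, the follower is never slower than the leader, so the closest approach is when both have stopped.
Minimum gap = 236.159 − 174.885 = 61.274 m.

Minimum gap ≈ 61.3 m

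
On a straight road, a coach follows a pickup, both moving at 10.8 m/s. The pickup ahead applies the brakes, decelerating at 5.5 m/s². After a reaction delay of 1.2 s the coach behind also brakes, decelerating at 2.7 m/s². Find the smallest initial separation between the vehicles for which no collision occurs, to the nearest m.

Leader travels v²/(2a_L) = 116.640 / 11.000 = 10.604 m before stopping.
Follower covers v·t_r = 10.8000 × 1.2 = 12.960 m while reacting, then v²/(2a_F) = 116.640 / 5.400 = 21.600 m while braking, for a total of 12.960 + 21.600 = 34.560 m.
Since a_F ≤ a_L and the follower starts braking later, the follower is never slower than the leader, so the closest approach is when both have stopped.
Minimum gap = 34.560 − 10.604 = 23.956 m.

Minimum gap ≈ 24 m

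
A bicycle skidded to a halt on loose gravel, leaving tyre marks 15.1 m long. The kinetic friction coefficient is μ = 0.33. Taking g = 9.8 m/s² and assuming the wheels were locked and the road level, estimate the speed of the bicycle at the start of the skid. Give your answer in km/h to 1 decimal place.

Initial speed ≈ 35.6 km/h

Deceleration a = μg = 0.33 × 9.8 = 3.234 m/s².
v = √(2a·d) = √(2 × 3.234 × 15.1) = √97.667 = 9.8827 m/s.
= 9.8827 × 3.6 = 35.578 km/h.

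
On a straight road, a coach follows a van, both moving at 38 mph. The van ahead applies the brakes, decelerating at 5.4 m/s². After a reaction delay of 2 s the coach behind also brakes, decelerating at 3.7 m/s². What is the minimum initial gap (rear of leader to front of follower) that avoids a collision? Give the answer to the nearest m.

Minimum gap ≈ 46 m

38 mph × 0.44704 = 16.9875 m/s.
Leader travels v²/(2a_L) = 288.575 / 10.800 = 26.720 m before stopping.
Follower covers v·t_r = 16.9875 × 2 = 33.975 m while reacting, then v²/(2a_F) = 288.575 / 7.400 = 38.997 m while braking, for a total of 33.975 + 38.997 = 72.972 m.
Since a_F ≤ a_L and the follower starts braking later, the follower is never slower than the leader, so the closest approach is when both have stopped.
Minimum gap = 72.972 − 26.720 = 46.252 m.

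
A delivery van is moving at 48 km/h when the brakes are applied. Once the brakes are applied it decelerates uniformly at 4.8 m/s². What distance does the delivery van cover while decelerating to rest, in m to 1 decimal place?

48 km/h ÷ 3.6 = 13.3333 m/s.
Braking distance = v²/(2a) = 13.3333² / (2 × 4.800) = 177.777 / 9.600 = 18.518 m.

Braking distance ≈ 18.5 m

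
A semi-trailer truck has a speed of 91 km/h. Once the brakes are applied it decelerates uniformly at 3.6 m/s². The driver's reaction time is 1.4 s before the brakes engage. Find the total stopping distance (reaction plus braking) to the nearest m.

91 km/h ÷ 3.6 = 25.2778 m/s.
Reaction distance = v·t_r = 25.2778 × 1.4 = 35.389 m.
Braking distance = v²/(2a) = 25.2778² / (2 × 3.600) = 638.967 / 7.200 = 88.745 m.
Total = 35.389 + 88.745 = 124.134 m.

Total stopping distance ≈ 124 m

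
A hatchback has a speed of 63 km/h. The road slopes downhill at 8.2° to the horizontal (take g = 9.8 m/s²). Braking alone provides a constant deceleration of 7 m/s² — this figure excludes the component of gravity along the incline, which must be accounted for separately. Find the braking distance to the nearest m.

63 km/h ÷ 3.6 = 17.5000 m/s.
Gravity along the downhill slope reduces the braking deceleration: a_eff = 7.000 − 9.8·sin 8.2° = 7.000 − 1.398 = 5.602 m/s².
Braking distance = v²/(2a) = 17.5000² / (2 × 5.602) = 306.250 / 11.204 = 27.334 m.

Braking distance ≈ 27 m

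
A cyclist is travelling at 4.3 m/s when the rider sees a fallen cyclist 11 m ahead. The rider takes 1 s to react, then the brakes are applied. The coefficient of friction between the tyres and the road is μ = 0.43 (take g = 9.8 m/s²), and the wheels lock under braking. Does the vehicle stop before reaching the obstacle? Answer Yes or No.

a = μg = 0.43 × 9.8 = 4.214 m/s².
Reaction distance = 4.3000 × 1 = 4.300 m.
Braking distance = v²/(2a) = 18.490 / 8.428 = 2.194 m.
Total stopping distance = 4.300 + 2.194 = 6.494 m, vs 11 m available — it stops with 11 − 6.494 = 4.506 m to spare.

Yes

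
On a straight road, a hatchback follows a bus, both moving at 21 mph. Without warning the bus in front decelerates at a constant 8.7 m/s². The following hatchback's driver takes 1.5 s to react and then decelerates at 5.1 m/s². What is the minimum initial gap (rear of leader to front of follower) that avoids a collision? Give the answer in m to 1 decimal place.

Minimum gap ≈ 17.7 m

21 mph × 0.44704 = 9.3878 m/s.
Leader travels v²/(2a_L) = 88.131 / 17.400 = 5.065 m before stopping.
Follower covers v·t_r = 9.3878 × 1.5 = 14.082 m while reacting, then v²/(2a_F) = 88.131 / 10.200 = 8.640 m while braking, for a total of 14.082 + 8.640 = 22.722 m.
Since a_F ≤ a_L and the follower starts braking later, the follower is never slower than the leader, so the closest approach is when both have stopped.
Minimum gap = 22.722 − 5.065 = 17.657 m.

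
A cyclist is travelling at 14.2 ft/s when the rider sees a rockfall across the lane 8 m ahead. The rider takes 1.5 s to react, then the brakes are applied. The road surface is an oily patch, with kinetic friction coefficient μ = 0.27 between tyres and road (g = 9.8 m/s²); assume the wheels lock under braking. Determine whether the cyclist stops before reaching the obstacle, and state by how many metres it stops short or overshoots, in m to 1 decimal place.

No — it overshoots by 2.0 m

14.2 ft/s × 0.3048 = 4.3282 m/s.
a = μg = 0.27 × 9.8 = 2.646 m/s².
Reaction distance = 4.3282 × 1.5 = 6.492 m.
Braking distance = v²/(2a) = 18.733 / 5.292 = 3.540 m.
Total stopping distance = 6.492 + 3.540 = 10.032 m, vs 8 m available — it cannot stop in time and overshoots by 10.032 − 8 = 2.032 m.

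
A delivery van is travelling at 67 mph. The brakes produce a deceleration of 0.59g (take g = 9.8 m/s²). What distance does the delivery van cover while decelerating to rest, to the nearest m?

Braking distance ≈ 78 m

67 mph × 0.44704 = 29.9517 m/s.
a = 0.59 × 9.8 = 5.782 m/s².
Braking distance = v²/(2a) = 29.9517² / (2 × 5.782) = 897.104 / 11.564 = 77.577 m.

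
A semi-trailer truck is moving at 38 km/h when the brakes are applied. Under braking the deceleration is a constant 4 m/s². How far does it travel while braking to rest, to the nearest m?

38 km/h ÷ 3.6 = 10.5556 m/s.
Braking distance = v²/(2a) = 10.5556² / (2 × 4.000) = 111.421 / 8.000 = 13.928 m.

Braking distance ≈ 14 m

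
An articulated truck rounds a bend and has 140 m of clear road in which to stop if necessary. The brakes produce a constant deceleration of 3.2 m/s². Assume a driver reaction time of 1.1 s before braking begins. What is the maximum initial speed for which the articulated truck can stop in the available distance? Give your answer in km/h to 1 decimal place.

Stopping distance: v·t_r + v²/(2a) = 140 with t_r = 1.1 s and a = 3.200 m/s².
So v² + 7.040 v − 896.00 = 0.
Positive root: v = −a·t_r + √((a·t_r)² + 2a·d) = −3.520 + √(12.390 + 896.00) = 26.6195 m/s.
26.6195 m/s × 3.6 = 95.830 km/h.

Maximum speed ≈ 95.8 km/h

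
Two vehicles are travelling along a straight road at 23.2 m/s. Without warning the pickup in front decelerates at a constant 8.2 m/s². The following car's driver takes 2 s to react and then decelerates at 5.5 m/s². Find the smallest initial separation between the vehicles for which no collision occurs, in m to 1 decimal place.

Minimum gap ≈ 62.5 m

Leader travels v²/(2a_L) = 538.240 / 16.400 = 32.820 m before stopping.
Follower covers v·t_r = 23.2000 × 2 = 46.400 m while reacting, then v²/(2a_F) = 538.240 / 11.000 = 48.931 m while braking, for a total of 46.400 + 48.931 = 95.331 m.
Since a_F ≤ a_L and the follower starts braking later, the follower is never slower than the leader, so the closest approach is when both have stopped.
Minimum gap = 95.331 − 32.820 = 62.511 m.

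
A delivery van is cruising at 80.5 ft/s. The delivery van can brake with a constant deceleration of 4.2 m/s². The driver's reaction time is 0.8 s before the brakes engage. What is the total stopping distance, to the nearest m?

Total stopping distance ≈ 91 m

80.5 ft/s × 0.3048 = 24.5364 m/s.
Reaction distance = v·t_r = 24.5364 × 0.8 = 19.629 m.
Braking distance = v²/(2a) = 24.5364² / (2 × 4.200) = 602.035 / 8.400 = 71.671 m.
Total = 19.629 + 71.671 = 91.300 m.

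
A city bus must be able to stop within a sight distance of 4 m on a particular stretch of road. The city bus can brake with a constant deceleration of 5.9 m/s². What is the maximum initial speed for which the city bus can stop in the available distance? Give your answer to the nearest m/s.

Maximum speed ≈ 7 m/s

v²/(2a) = d ⇒ v = √(2 × 5.900 × 4) = √47.20 = 6.8702 m/s.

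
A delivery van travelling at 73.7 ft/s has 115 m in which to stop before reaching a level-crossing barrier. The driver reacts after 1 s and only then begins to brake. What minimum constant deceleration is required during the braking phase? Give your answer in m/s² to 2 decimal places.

73.7 ft/s × 0.3048 = 22.4638 m/s.
Distance covered during reaction = 22.4638 × 1 = 22.464 m.
Distance available for braking: 115 − 22.464 = 92.536 m.
v² = 2a·d ⇒ a = v²/(2d) = 22.4638² / (2 × 92.536) = 504.622 / 185.072 = 2.7266 m/s².

Required deceleration ≈ 2.73 m/s²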